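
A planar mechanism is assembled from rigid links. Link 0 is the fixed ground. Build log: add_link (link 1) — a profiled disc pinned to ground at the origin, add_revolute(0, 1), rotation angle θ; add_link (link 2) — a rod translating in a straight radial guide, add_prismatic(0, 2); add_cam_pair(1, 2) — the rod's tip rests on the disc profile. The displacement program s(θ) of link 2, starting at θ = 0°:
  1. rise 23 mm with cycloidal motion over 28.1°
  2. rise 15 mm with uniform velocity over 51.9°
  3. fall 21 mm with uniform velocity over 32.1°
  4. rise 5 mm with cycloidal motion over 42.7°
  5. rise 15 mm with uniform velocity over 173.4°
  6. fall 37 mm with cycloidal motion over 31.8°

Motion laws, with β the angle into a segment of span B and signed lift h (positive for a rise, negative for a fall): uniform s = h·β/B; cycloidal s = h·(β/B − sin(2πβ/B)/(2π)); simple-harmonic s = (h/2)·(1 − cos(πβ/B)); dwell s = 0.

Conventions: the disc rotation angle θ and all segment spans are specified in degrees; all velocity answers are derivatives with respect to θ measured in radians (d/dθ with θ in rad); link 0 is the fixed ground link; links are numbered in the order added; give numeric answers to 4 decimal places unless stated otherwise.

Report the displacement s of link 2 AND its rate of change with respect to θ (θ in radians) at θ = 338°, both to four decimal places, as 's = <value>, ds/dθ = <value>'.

seg 1 [0°–28.1°] cycloidal, h=23: full span → s += 23 → s = 23.0000
seg 2 [28.1°–80°] uniform, h=15: full span → s += 15 → s = 38.0000
seg 3 [80°–112.1°] uniform, h=-21: full span → s += -21 → s = 17.0000
seg 4 [112.1°–154.8°] cycloidal, h=5: full span → s += 5 → s = 22.0000
seg 5 [154.8°–328.2°] uniform, h=15: full span → s += 15 → s = 37.0000
seg 6 [328.2°–360°] cycloidal, h=-37: θ=338° here. β=9.8, B=31.8. -37·(0.3082 − sin(2π·0.3082)/(2π)) = -5.9028 → s = 31.0972
velocity in seg [328.2°–360°] (cycloidal), θ in radians: β = 9.8° = 0.1710 rad, B = 31.8° = 0.5550 rad; ds/dθ = (h/B)(1 − cos(2πβ/B)) = ((-37)/0.5550)(1 − cos(2π·0.3082)) = -90.493967 mm/rad

s = 31.0972, ds/dθ = -90.4940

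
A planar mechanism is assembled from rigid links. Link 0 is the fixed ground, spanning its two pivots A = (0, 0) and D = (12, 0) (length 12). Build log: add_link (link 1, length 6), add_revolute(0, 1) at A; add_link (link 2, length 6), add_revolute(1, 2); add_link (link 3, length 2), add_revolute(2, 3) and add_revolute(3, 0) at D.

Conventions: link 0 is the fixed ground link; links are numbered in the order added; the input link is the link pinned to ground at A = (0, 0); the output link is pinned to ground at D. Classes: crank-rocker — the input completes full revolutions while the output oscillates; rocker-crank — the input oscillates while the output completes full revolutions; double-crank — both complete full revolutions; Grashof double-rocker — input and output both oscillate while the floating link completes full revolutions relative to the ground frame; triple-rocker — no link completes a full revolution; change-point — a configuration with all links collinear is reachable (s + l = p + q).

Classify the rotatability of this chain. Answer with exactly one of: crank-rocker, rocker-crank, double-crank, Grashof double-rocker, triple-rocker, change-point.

lengths: ground=12, input=6, coupler=6, output=2
sorted: s=2 (shortest), l=12 (longest), p+q=12
s + l = 14 vs p + q = 12
s + l > p + q → non-Grashof → no link fully rotates → triple-rocker

triple-rocker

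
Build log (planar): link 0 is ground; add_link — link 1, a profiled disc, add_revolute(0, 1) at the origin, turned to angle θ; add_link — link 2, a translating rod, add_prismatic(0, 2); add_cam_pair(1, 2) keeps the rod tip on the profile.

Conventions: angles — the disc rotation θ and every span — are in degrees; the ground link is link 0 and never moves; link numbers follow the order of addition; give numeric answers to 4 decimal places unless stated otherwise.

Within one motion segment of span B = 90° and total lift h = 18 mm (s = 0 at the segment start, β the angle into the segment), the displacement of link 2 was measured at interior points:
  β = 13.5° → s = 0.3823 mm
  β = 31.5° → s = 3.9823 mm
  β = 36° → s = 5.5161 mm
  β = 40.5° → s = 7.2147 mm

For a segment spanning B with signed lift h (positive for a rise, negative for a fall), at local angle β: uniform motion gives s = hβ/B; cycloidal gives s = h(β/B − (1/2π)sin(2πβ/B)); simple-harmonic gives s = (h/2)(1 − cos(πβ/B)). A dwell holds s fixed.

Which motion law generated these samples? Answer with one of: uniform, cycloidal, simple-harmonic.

candidates at β/B = r: uniform s = h·r (linear in β); cycloidal s = h·(r − sin(2πr)/(2π)); simple-harmonic s = (h/2)(1 − cos(πr))
β=13.5°: printed 0.3823 | uniform 2.7000, cycloidal 0.3823, simple-harmonic 0.9809
β=31.5°: printed 3.9823 | uniform 6.3000, cycloidal 3.9823, simple-harmonic 4.9141
β=36°: printed 5.5161 | uniform 7.2000, cycloidal 5.5161, simple-harmonic 6.2188
β=40.5°: printed 7.2147 | uniform 8.1000, cycloidal 7.2147, simple-harmonic 7.5921
only one law matches every sample → cycloidal

cycloidal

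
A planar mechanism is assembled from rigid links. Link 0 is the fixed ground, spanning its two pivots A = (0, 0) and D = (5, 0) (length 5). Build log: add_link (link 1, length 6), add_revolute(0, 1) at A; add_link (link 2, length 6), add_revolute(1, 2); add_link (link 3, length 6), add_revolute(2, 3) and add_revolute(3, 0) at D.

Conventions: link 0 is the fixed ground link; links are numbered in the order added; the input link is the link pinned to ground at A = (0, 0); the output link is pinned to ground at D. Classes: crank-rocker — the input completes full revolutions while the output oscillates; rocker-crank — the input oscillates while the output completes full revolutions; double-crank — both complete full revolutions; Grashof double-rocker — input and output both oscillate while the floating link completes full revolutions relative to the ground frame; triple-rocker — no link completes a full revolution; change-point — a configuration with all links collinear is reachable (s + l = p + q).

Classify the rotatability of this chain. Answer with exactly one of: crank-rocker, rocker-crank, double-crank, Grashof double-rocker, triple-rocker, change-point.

lengths: ground=5, input=6, coupler=6, output=6
sorted: s=5 (shortest), l=6 (longest), p+q=12
s + l = 11 vs p + q = 12
s + l < p + q (Grashof) with shortest = ground link → double-crank

double-crank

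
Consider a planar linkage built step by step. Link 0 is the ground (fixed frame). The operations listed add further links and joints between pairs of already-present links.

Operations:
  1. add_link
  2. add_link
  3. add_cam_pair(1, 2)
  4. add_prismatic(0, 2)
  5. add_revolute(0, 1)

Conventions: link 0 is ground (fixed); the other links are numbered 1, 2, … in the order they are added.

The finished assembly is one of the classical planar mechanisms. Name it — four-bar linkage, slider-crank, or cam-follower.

links: 3 (incl. ground); joints: 1 revolute, 1 prismatic, 1 higher (cam) pair, forming one closed loop
3 links, revolute + prismatic + higher pair in one loop → cam-follower

cam-follower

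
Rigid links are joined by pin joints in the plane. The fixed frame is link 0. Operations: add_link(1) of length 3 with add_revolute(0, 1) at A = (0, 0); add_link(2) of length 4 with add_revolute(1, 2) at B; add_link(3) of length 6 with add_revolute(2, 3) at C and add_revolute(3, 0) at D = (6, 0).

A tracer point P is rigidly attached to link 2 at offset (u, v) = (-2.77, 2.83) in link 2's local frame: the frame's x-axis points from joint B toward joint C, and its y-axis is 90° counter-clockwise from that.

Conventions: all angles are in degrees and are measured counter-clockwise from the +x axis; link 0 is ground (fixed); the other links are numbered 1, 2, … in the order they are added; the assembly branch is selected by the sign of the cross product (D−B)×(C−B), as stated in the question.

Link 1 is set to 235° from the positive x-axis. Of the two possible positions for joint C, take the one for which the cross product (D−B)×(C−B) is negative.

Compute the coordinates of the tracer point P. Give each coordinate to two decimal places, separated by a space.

A=(0,0), D=(6.00,0)
B = A + 3.00·(cos235°, sin235°) = (-1.7207, -2.4575)
|BD| = 8.1024
circle(B,4.00) ∩ circle(D,6.00): a=2.8170, h=2.8398
  candidates: C₊=(0.1023,1.1030) cross=23.009; C₋=(1.8249,-4.3091) cross=-23.009
  branch - wants cross < 0 → take C=(1.8249,-4.3091) (cross=-23.009)
ex = (C−B)/|BC| = (0.8864,-0.4629); ey = (0.4629,0.8864)
P = B + -2.77·ex + 2.83·ey = (-2.8660,1.3333)

-2.87 1.33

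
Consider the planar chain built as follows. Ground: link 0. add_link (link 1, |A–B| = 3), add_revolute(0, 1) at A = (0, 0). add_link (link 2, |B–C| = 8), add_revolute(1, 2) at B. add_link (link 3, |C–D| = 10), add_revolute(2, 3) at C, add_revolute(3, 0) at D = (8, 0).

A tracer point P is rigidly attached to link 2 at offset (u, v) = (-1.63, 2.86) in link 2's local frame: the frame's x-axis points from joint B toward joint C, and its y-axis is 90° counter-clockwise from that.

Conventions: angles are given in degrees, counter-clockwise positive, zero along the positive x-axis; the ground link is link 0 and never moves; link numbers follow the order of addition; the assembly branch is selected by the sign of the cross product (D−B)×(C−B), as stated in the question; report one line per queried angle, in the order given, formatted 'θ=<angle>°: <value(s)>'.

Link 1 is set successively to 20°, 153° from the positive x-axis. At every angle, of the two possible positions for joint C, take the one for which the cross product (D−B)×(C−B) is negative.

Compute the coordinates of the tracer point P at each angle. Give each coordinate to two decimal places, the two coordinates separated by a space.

A=(0,0), D=(8.00,0)
θ=20°: B = A + 3.00·(cos20°, sin20°) = (2.8191, 1.0261)
θ=20°: |BD| = 5.2815
θ=20°: circle(B,8.00) ∩ circle(D,10.00): a=-0.7673, h=7.9631
θ=20°:   candidates: C₊=(3.6134,8.9865) cross=42.058; C₋=(0.5194,-6.6363) cross=-42.058
θ=20°:   branch - wants cross < 0 → take C=(0.5194,-6.6363) (cross=-42.058)
θ=20°: ex = (C−B)/|BC| = (-0.2875,-0.9578); ey = (0.9578,-0.2875)
θ=20°: P = B + -1.63·ex + 2.86·ey = (6.0269,1.7651)
θ=153°: B = A + 3.00·(cos153°, sin153°) = (-2.6730, 1.3620)
θ=153°: |BD| = 10.7596
θ=153°: circle(B,8.00) ∩ circle(D,10.00): a=3.7069, h=7.0894
θ=153°:   candidates: C₊=(1.9014,7.9251) cross=76.279; C₋=(0.1066,-6.1396) cross=-76.279
θ=153°:   branch - wants cross < 0 → take C=(0.1066,-6.1396) (cross=-76.279)
θ=153°: ex = (C−B)/|BC| = (0.3475,-0.9377); ey = (0.9377,0.3475)
θ=153°: P = B + -1.63·ex + 2.86·ey = (-0.5576,3.8841)

θ=20°: 6.03 1.77
θ=153°: -0.56 3.88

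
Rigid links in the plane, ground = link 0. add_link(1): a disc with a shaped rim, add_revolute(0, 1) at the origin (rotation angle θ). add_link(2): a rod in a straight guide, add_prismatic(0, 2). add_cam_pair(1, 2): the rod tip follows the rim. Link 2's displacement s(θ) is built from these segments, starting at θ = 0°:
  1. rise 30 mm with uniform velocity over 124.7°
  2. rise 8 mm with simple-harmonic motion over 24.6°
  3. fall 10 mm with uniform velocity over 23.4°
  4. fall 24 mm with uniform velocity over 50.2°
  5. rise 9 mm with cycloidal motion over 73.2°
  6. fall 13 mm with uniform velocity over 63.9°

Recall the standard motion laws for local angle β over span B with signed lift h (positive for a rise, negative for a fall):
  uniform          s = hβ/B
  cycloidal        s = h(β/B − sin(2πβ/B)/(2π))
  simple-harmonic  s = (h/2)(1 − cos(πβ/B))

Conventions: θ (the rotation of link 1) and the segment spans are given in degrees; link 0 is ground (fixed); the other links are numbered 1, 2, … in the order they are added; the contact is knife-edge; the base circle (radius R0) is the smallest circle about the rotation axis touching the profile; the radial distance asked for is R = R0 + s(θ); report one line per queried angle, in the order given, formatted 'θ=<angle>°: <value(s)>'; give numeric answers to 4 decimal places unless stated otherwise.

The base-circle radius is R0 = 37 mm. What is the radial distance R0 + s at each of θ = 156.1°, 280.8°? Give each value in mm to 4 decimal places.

segment 1 (0° to 124.7°, uniform, h = 30) is passed completely: s = 0.0000 + (30) = 30.0000
segment 2 (124.7° to 149.3°, simple-harmonic, h = 8) is passed completely: s = 30.0000 + (8) = 38.0000
θ = 156.1° falls in segment 3 (149.3° to 172.7°, uniform, h = -10): β = 156.1 − 149.3 = 6.8°, B = 23.4°; Δs = -10·6.8/23.4 = -2.9060; s = 38.0000 − 2.9060 = 35.0940
segment 3 (149.3° to 172.7°, uniform, h = -10) is passed completely: s = 38.0000 + (-10) = 28.0000
segment 4 (172.7° to 222.9°, uniform, h = -24) is passed completely: s = 28.0000 + (-24) = 4.0000
θ = 280.8° falls in segment 5 (222.9° to 296.1°, cycloidal, h = 9): β = 280.8 − 222.9 = 57.9°, B = 73.2°; Δs = 9·(0.7910 − sin(2π·0.7910)/(2π)) = 8.5040; s = 4.0000 + 8.5040 = 12.5040
θ=156.1°: R = R0 + s = 37 + 35.0940 = 72.0940
θ=280.8°: R = R0 + s = 37 + 12.5040 = 49.5040

θ=156.1°: 72.0940
θ=280.8°: 49.5040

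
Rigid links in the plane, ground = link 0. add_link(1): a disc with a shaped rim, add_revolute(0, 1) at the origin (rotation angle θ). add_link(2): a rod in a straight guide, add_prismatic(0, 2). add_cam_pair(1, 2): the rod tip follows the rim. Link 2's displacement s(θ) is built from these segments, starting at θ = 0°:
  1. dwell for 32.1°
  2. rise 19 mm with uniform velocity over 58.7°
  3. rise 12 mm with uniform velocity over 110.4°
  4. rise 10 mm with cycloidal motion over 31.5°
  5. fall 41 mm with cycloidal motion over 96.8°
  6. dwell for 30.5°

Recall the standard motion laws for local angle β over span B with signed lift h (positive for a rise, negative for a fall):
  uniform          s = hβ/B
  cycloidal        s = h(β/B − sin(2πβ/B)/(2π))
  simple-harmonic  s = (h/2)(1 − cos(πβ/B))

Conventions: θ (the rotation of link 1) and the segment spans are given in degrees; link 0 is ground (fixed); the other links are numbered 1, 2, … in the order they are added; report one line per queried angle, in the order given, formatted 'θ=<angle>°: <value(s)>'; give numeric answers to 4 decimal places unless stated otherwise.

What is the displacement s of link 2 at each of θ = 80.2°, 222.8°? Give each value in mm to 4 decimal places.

segment 1 (0° to 32.1°, dwell): s unchanged at 0.0000
θ = 80.2° falls in segment 2 (32.1° to 90.8°, uniform, h = 19): β = 80.2 − 32.1 = 48.1°, B = 58.7°; Δs = 19·48.1/58.7 = 15.5690; s = 0.0000 + 15.5690 = 15.5690
segment 2 (32.1° to 90.8°, uniform, h = 19) is passed completely: s = 0.0000 + (19) = 19.0000
segment 3 (90.8° to 201.2°, uniform, h = 12) is passed completely: s = 19.0000 + (12) = 31.0000
θ = 222.8° falls in segment 4 (201.2° to 232.7°, cycloidal, h = 10): β = 222.8 − 201.2 = 21.6°, B = 31.5°; Δs = 10·(0.6857 − sin(2π·0.6857)/(2π)) = 8.3206; s = 31.0000 + 8.3206 = 39.3206

θ=80.2°: 15.5690
θ=222.8°: 39.3206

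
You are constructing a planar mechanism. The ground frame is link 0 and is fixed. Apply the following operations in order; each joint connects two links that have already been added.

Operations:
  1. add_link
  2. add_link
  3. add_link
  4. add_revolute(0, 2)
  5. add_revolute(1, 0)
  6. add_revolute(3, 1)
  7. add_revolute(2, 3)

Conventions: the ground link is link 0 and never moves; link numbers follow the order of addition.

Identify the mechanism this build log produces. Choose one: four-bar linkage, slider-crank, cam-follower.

links: 4 (incl. ground); joints: 4 revolute, 0 prismatic, 0 higher (cam) pair, forming one closed loop
4 links in a single 4R loop → four-bar linkage

four-bar linkage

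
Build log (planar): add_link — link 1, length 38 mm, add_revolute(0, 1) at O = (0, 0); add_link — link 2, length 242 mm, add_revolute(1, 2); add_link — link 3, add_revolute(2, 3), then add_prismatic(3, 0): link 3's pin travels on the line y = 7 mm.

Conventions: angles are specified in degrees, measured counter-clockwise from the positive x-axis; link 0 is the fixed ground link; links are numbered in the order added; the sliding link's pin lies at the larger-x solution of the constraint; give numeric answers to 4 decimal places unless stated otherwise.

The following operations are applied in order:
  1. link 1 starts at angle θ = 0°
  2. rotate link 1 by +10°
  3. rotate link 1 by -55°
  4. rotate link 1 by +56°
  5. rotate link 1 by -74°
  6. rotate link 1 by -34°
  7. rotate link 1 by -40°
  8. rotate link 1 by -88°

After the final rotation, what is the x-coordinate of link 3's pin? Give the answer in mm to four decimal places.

geometry: r = 38 mm, L = 242 mm, e = 7 mm; θ starts at 0°
rotate link 1 by +10°: θ ← 0° +10° = 10°
rotate link 1 by -55°: θ ← 10° -55° = -45°
rotate link 1 by +56°: θ ← -45° +56° = 11°
rotate link 1 by -74°: θ ← 11° -74° = -63°
rotate link 1 by -34°: θ ← -63° -34° = -97°
rotate link 1 by -40°: θ ← -97° -40° = -137°
rotate link 1 by -88°: θ ← -137° -88° = -225°
crank pin P = (r cos θ, r sin θ) = (-26.870058, 26.870058)
h = r sin θ − e = 26.870058 − 7 = 19.870058
x = r cos θ + √(L² − h²) = -26.870058 + 241.182878 = 214.312821

214.3128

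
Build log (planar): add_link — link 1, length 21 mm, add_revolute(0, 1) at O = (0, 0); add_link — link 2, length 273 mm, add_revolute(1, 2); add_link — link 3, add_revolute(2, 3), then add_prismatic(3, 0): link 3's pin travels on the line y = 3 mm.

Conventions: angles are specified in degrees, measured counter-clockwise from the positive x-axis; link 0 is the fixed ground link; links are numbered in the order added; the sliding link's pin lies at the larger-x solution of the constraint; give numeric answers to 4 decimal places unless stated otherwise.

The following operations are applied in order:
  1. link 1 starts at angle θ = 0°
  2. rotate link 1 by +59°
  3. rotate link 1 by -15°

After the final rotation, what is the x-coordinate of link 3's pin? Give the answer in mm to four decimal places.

geometry: r = 21 mm, L = 273 mm, e = 3 mm; θ starts at 0°
rotate link 1 by +59°: θ ← 0° +59° = 59°
rotate link 1 by -15°: θ ← 59° -15° = 44°
crank pin P = (r cos θ, r sin θ) = (15.106136, 14.587826)
h = r sin θ − e = 14.587826 − 3 = 11.587826
x = r cos θ + √(L² − h²) = 15.106136 + 272.753959 = 287.860095

287.8601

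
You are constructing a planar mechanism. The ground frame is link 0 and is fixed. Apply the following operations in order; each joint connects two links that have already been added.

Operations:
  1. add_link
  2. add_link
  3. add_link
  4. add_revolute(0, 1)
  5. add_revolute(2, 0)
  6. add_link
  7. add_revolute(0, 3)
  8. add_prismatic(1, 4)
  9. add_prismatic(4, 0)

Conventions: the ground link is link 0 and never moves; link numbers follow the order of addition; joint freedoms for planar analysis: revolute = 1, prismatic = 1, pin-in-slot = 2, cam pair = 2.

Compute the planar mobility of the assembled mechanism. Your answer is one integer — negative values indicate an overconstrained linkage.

(L,J1,J2)=(1,0,0); link0 fixed
link1: (2,0,0)
link2: (3,0,0)
link3: (4,0,0)
R 0-1 [J1]: (4,1,0)
R 2-0 [J1]: (4,2,0)
link4: (5,2,0)
R 0-3 [J1]: (5,3,0)
P 1-4 [J1]: (5,4,0)
P 4-0 [J1]: (5,5,0)
Grübler: 3·4 − 2·5 − 0 = 2

M = 2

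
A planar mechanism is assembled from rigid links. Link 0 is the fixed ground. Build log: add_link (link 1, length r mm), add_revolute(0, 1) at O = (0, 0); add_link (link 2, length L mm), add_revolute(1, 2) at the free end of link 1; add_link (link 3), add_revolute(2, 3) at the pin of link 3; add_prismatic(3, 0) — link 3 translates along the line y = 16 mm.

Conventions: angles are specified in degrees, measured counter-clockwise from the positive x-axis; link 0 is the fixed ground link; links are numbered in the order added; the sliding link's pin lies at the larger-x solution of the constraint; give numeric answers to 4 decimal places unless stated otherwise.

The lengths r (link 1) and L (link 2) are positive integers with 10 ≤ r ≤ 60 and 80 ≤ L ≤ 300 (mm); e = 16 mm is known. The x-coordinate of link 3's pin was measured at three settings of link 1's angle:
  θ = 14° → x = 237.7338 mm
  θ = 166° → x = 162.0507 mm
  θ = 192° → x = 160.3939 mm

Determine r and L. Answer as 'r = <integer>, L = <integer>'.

constraint per measurement: (x − r cos θ)² + (r sin θ − e)² = L²
subtracting the θ₁ and θ₂ equations cancels the r² and L² terms:
r = (x₁² − x₂²) / (2[(x₁cos θ₁ + e sin θ₁) − (x₂cos θ₂ + e sin θ₂)]) = 39.0000 → r = 39
L² = (x₁ − r cos θ₁)² + (r sin θ₁ − e)² = 40000.0181 → L = 200.0000 → L = 200
check at θ₃=192°: x = 160.3939 (printed 160.3939) ✓

r = 39, L = 200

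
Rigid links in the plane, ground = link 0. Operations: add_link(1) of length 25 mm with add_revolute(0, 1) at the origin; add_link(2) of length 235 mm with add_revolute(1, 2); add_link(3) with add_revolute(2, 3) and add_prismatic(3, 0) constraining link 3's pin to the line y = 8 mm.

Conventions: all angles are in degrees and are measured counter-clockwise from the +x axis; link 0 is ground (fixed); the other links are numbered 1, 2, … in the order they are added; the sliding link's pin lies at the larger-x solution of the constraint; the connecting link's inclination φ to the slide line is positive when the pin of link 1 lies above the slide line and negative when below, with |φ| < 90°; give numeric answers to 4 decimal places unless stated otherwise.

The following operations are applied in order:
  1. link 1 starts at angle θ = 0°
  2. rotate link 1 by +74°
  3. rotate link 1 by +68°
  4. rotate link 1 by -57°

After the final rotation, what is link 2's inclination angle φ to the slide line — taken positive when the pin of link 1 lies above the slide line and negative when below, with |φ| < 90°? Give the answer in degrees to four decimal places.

geometry: r = 25 mm, L = 235 mm, e = 8 mm; θ starts at 0°
rotate link 1 by +74°: θ ← 0° +74° = 74°
rotate link 1 by +68°: θ ← 74° +68° = 142°
rotate link 1 by -57°: θ ← 142° -57° = 85°
h = r sin θ − e = 24.904867 − 8 = 16.904867
sin φ = h / L = 16.904867 / 235 = 0.07193561
φ = arcsin(0.07193561) = 4.125170°

4.1252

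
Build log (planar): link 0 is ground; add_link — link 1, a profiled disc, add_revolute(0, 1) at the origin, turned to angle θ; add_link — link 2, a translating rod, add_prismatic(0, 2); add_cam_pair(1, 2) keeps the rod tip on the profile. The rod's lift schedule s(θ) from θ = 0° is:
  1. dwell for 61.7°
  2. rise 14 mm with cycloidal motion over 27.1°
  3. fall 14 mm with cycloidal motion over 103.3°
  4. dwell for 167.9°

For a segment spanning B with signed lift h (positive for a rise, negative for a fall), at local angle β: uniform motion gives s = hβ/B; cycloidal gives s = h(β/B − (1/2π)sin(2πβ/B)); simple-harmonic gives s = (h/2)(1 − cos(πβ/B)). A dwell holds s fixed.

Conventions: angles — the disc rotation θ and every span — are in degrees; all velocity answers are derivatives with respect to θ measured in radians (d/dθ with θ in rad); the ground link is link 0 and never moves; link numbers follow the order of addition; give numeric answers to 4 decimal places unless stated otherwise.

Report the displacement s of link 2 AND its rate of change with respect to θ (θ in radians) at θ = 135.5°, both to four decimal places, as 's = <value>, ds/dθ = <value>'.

seg 1 [0°–61.7°] dwell: s stays 0.0000
seg 2 [61.7°–88.8°] cycloidal, h=14: full span → s += 14 → s = 14.0000
seg 3 [88.8°–192.1°] cycloidal, h=-14: θ=135.5° here. β=46.7, B=103.3. -14·(0.4521 − sin(2π·0.4521)/(2π)) = -5.6684 → s = 8.3316
velocity in seg [88.8°–192.1°] (cycloidal), θ in radians: β = 46.7° = 0.8151 rad, B = 103.3° = 1.8029 rad; ds/dθ = (h/B)(1 − cos(2πβ/B)) = ((-14)/1.8029)(1 − cos(2π·0.4521)) = -15.181011 mm/rad

s = 8.3316, ds/dθ = -15.1810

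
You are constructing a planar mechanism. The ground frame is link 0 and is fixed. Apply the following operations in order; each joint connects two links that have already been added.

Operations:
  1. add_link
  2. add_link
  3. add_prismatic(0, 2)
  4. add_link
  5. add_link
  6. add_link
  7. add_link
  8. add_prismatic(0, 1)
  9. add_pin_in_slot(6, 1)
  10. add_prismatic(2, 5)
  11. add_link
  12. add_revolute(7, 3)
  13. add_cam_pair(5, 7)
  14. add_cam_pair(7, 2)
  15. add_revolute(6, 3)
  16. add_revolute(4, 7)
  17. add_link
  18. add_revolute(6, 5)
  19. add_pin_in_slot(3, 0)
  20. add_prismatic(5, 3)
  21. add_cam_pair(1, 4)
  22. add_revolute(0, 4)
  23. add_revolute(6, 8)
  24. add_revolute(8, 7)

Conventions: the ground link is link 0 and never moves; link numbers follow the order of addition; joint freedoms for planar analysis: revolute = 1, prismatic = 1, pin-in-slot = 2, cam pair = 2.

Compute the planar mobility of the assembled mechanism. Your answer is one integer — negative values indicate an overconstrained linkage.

ground; <1,0,0>
#1 <2,0,0>
#2 <3,0,0>
P:0↔2 J1 <3,1,0>
#3 <4,1,0>
#4 <5,1,0>
#5 <6,1,0>
#6 <7,1,0>
P:0↔1 J1 <7,2,0>
PS:6↔1 J2 <7,2,1>
P:2↔5 J1 <7,3,1>
#7 <8,3,1>
R:7↔3 J1 <8,4,1>
C:5↔7 J2 <8,4,2>
C:7↔2 J2 <8,4,3>
R:6↔3 J1 <8,5,3>
R:4↔7 J1 <8,6,3>
#8 <9,6,3>
R:6↔5 J1 <9,7,3>
PS:3↔0 J2 <9,7,4>
P:5↔3 J1 <9,8,4>
C:1↔4 J2 <9,8,5>
R:0↔4 J1 <9,9,5>
R:6↔8 J1 <9,10,5>
R:8↔7 J1 <9,11,5>
3×8 − 2×11 − 1×5 = -3

M = -3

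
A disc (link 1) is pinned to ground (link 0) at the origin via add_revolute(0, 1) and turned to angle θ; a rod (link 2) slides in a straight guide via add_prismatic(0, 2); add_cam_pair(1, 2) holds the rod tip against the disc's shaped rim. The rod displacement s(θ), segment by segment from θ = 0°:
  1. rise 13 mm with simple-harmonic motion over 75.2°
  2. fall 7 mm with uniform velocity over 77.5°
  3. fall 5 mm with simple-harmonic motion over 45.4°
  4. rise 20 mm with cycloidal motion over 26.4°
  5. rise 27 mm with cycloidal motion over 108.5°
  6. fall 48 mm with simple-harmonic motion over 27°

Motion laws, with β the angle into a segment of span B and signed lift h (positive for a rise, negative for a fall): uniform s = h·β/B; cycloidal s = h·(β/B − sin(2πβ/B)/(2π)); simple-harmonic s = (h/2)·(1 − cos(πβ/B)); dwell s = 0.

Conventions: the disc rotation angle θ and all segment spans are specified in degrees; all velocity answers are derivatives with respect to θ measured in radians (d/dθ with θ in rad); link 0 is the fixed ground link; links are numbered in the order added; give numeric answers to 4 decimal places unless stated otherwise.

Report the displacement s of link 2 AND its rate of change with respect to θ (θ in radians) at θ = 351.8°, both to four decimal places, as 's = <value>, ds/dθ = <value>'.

segment 1 (0° to 75.2°, simple-harmonic, h = 13) is passed completely: s = 0.0000 + (13) = 13.0000
segment 2 (75.2° to 152.7°, uniform, h = -7) is passed completely: s = 13.0000 + (-7) = 6.0000
segment 3 (152.7° to 198.1°, simple-harmonic, h = -5) is passed completely: s = 6.0000 + (-5) = 1.0000
segment 4 (198.1° to 224.5°, cycloidal, h = 20) is passed completely: s = 1.0000 + (20) = 21.0000
segment 5 (224.5° to 333°, cycloidal, h = 27) is passed completely: s = 21.0000 + (27) = 48.0000
θ = 351.8° falls in segment 6 (333° to 360°, simple-harmonic, h = -48): β = 351.8 − 333 = 18.8°, B = 27°; Δs = -48/2·(1 − cos(π·0.6963)) = -37.8800; s = 48.0000 − 37.8800 = 10.1200
velocity in seg [333°–360°] (simple-harmonic), θ in radians: β = 18.8° = 0.3281 rad, B = 27° = 0.4712 rad; ds/dθ = (πh/(2B)) sin(πβ/B) = (π·(-48)/(2·0.4712)) sin(π·0.6963) = -130.528203 mm/rad

s = 10.1200, ds/dθ = -130.5282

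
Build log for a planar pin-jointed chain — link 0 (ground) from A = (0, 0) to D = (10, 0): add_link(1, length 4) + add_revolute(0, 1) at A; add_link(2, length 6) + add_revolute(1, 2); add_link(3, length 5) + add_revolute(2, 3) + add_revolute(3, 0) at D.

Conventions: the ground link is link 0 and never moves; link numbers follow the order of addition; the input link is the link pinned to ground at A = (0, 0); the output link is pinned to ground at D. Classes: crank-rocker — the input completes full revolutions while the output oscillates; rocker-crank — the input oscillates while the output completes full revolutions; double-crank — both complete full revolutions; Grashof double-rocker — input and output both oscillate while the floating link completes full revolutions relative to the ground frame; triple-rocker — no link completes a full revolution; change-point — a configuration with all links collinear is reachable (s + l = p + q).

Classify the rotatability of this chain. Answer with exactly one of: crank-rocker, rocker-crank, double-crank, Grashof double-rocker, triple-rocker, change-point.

lengths: ground=10, input=4, coupler=6, output=5
sorted: s=4 (shortest), l=10 (longest), p+q=11
s + l = 14 vs p + q = 11
s + l > p + q → non-Grashof → no link fully rotates → triple-rocker

triple-rocker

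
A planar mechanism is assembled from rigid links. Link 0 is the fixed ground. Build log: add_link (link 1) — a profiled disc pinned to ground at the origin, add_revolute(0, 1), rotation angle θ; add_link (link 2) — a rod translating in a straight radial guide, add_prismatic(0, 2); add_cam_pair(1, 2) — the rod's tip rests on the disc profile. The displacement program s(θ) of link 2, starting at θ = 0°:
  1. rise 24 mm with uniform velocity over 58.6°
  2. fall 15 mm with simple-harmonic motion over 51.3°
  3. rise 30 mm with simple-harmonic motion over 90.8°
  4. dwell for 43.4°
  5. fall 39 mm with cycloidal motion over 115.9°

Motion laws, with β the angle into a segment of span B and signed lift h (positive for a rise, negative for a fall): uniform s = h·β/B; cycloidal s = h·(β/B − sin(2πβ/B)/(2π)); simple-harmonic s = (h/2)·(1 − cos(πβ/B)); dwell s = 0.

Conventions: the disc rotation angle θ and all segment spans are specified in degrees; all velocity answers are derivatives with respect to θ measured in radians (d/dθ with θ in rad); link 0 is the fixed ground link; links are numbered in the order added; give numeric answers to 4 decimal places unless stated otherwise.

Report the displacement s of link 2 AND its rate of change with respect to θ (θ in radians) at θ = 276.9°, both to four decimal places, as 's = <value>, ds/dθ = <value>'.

seg 1 [0°–58.6°] uniform, h=24: full span → s += 24 → s = 24.0000
seg 2 [58.6°–109.9°] simple-harmonic, h=-15: full span → s += -15 → s = 9.0000
seg 3 [109.9°–200.7°] simple-harmonic, h=30: full span → s += 30 → s = 39.0000
seg 4 [200.7°–244.1°] dwell: s stays 39.0000
seg 5 [244.1°–360°] cycloidal, h=-39: θ=276.9° here. β=32.8, B=115.9. -39·(0.2830 − sin(2π·0.2830)/(2π)) = -4.9630 → s = 34.0370
velocity in seg [244.1°–360°] (cycloidal), θ in radians: β = 32.8° = 0.5725 rad, B = 115.9° = 2.0228 rad; ds/dθ = (h/B)(1 − cos(2πβ/B)) = ((-39)/2.0228)(1 − cos(2π·0.2830)) = -23.249165 mm/rad

s = 34.0370, ds/dθ = -23.2492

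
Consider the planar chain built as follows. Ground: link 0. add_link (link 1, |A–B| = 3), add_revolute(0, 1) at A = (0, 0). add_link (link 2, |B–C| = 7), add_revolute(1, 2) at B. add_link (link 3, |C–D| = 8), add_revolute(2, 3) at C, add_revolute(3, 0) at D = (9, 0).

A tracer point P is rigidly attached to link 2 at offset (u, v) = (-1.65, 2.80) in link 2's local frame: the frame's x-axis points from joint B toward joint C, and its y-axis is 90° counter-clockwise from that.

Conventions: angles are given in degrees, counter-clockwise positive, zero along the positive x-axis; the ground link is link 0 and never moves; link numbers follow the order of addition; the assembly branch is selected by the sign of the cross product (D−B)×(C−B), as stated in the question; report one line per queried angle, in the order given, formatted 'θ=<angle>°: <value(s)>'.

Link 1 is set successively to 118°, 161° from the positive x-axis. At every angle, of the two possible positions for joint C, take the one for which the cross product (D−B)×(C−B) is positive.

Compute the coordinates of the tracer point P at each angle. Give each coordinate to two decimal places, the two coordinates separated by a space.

A=(0,0), D=(9.00,0)
θ=118°: B = A + 3.00·(cos118°, sin118°) = (-1.4084, 2.6488)
θ=118°: |BD| = 10.7402
θ=118°: circle(B,7.00) ∩ circle(D,8.00): a=4.6718, h=5.2129
θ=118°:   candidates: C₊=(4.4047,6.5485) cross=55.988; C₋=(1.8334,-3.5552) cross=-55.988
θ=118°:   branch + wants cross > 0 → take C=(4.4047,6.5485) (cross=55.988)
θ=118°: ex = (C−B)/|BC| = (0.8304,0.5571); ey = (-0.5571,0.8304)
θ=118°: P = B + -1.65·ex + 2.80·ey = (-4.3385,4.0549)
θ=161°: B = A + 3.00·(cos161°, sin161°) = (-2.8366, 0.9767)
θ=161°: |BD| = 11.8768
θ=161°: circle(B,7.00) ∩ circle(D,8.00): a=5.3069, h=4.5647
θ=161°:   candidates: C₊=(2.8278,5.0895) cross=54.214; C₋=(2.0770,-4.0090) cross=-54.214
θ=161°:   branch + wants cross > 0 → take C=(2.8278,5.0895) (cross=54.214)
θ=161°: ex = (C−B)/|BC| = (0.8092,0.5875); ey = (-0.5875,0.8092)
θ=161°: P = B + -1.65·ex + 2.80·ey = (-5.8169,2.2730)

θ=118°: -4.34 4.05
θ=161°: -5.82 2.27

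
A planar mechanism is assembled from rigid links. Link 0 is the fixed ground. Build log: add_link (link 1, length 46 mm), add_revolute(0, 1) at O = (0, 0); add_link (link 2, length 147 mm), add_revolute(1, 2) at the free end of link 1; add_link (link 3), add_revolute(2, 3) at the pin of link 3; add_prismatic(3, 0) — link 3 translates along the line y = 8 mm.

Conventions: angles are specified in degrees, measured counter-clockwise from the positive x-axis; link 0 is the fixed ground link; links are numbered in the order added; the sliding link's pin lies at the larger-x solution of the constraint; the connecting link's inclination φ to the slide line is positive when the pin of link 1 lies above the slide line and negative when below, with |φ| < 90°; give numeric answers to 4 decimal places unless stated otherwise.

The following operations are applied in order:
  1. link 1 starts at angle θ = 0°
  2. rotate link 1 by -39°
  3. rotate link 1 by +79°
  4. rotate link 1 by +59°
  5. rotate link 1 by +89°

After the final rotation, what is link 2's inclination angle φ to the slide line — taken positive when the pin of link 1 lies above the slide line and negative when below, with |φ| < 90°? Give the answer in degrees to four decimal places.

geometry: r = 46 mm, L = 147 mm, e = 8 mm; θ starts at 0°
rotate link 1 by -39°: θ ← 0° -39° = -39°
rotate link 1 by +79°: θ ← -39° +79° = 40°
rotate link 1 by +59°: θ ← 40° +59° = 99°
rotate link 1 by +89°: θ ← 99° +89° = 188°
h = r sin θ − e = -6.401963 − 8 = -14.401963
sin φ = h / L = -14.401963 / 147 = -0.09797253
φ = arcsin(-0.09797253) = -5.622432°

-5.6224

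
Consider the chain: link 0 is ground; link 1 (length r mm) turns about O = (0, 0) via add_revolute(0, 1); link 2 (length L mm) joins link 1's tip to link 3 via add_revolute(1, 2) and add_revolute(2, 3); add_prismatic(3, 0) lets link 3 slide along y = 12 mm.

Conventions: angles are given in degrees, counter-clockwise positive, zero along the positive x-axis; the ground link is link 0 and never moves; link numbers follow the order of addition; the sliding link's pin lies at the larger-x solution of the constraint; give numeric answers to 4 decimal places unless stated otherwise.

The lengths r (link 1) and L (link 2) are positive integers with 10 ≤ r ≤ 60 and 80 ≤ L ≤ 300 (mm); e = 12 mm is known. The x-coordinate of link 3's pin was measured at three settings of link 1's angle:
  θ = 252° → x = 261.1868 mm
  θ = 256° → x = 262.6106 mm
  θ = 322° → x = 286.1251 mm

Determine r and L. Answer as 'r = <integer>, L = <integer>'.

constraint per measurement: (x − r cos θ)² + (r sin θ − e)² = L²
subtracting the θ₁ and θ₂ equations cancels the r² and L² terms:
r = (x₁² − x₂²) / (2[(x₁cos θ₁ + e sin θ₁) − (x₂cos θ₂ + e sin θ₂)]) = 22.0007 → r = 22
L² = (x₁ − r cos θ₁)² + (r sin θ₁ − e)² = 72899.9934 → L = 270.0000 → L = 270
check at θ₃=322°: x = 286.1251 (printed 286.1251) ✓

r = 22, L = 270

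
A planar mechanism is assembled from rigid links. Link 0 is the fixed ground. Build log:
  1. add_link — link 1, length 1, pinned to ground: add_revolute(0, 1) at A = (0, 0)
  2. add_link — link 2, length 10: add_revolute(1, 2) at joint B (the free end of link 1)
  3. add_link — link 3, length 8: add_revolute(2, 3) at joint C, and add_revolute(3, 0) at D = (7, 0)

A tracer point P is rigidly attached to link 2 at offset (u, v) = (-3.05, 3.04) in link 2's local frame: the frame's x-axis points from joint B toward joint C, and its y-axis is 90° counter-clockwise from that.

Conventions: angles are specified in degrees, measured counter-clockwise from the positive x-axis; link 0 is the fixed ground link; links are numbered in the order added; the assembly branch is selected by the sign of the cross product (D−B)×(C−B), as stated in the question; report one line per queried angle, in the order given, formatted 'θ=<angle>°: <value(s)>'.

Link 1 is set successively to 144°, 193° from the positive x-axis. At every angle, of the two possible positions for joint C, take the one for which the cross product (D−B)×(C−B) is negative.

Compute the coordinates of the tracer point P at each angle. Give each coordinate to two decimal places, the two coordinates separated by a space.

A=(0,0), D=(7.00,0)
θ=144°: B = A + 1.00·(cos144°, sin144°) = (-0.8090, 0.5878)
θ=144°: |BD| = 7.8311
θ=144°: circle(B,10.00) ∩ circle(D,8.00): a=6.2141, h=7.8349
θ=144°:   candidates: C₊=(5.9756,7.9341) cross=61.356; C₋=(4.7995,-7.6914) cross=-61.356
θ=144°:   branch - wants cross < 0 → take C=(4.7995,-7.6914) (cross=-61.356)
θ=144°: ex = (C−B)/|BC| = (0.5608,-0.8279); ey = (0.8279,0.5608)
θ=144°: P = B + -3.05·ex + 3.04·ey = (-0.0027,4.8179)
θ=193°: B = A + 1.00·(cos193°, sin193°) = (-0.9744, -0.2250)
θ=193°: |BD| = 7.9775
θ=193°: circle(B,10.00) ∩ circle(D,8.00): a=6.2451, h=7.8102
θ=193°:   candidates: C₊=(5.0480,7.7582) cross=62.306; C₋=(5.4885,-7.8559) cross=-62.306
θ=193°:   branch - wants cross < 0 → take C=(5.4885,-7.8559) (cross=-62.306)
θ=193°: ex = (C−B)/|BC| = (0.6463,-0.7631); ey = (0.7631,0.6463)
θ=193°: P = B + -3.05·ex + 3.04·ey = (-0.6257,4.0672)

θ=144°: -0.00 4.82
θ=193°: -0.63 4.07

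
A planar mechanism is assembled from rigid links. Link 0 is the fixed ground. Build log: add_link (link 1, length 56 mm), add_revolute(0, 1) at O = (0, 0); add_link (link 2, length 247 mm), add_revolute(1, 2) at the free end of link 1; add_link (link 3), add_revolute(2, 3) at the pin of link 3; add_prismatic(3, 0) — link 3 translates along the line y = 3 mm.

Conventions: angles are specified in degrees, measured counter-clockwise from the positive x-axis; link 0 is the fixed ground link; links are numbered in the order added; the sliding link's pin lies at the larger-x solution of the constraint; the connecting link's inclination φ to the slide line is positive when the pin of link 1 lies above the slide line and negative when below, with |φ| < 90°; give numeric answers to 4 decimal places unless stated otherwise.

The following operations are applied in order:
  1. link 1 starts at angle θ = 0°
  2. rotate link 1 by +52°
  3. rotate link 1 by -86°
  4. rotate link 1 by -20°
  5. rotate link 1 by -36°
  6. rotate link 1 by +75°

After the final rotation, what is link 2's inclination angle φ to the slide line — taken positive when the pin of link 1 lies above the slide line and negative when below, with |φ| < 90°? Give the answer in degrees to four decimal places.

geometry: r = 56 mm, L = 247 mm, e = 3 mm; θ starts at 0°
rotate link 1 by +52°: θ ← 0° +52° = 52°
rotate link 1 by -86°: θ ← 52° -86° = -34°
rotate link 1 by -20°: θ ← -34° -20° = -54°
rotate link 1 by -36°: θ ← -54° -36° = -90°
rotate link 1 by +75°: θ ← -90° +75° = -15°
h = r sin θ − e = -14.493867 − 3 = -17.493867
sin φ = h / L = -17.493867 / 247 = -0.07082537
φ = arcsin(-0.07082537) = -4.061395°

-4.0614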